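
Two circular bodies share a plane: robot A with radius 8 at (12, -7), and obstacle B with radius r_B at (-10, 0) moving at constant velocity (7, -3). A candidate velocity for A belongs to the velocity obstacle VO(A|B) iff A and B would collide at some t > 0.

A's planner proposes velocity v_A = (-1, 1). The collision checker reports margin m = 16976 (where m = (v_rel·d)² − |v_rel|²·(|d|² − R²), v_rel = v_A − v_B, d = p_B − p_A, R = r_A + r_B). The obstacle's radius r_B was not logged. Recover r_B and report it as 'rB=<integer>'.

m = 16976
d = (-22, 7);  v_rel = (-8, 4),  |v_rel|² = 80
v_rel×d = (-8)·(7) − (4)·(-22) = 32
since m = R²·80 − 32²:  R² = (1024 + 16976) / 80 = 225
R = √225 = 15  ⇒  r_B = 15 − 8 = 7

rB=7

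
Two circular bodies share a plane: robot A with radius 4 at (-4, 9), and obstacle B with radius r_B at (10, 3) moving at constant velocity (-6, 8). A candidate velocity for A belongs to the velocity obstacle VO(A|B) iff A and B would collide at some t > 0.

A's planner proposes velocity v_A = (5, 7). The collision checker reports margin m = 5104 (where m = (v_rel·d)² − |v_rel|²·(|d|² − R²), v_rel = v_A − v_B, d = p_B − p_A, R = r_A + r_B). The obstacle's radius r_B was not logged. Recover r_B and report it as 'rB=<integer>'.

m = 5104
d = (14, -6);  v_rel = (11, -1),  |v_rel|² = 122
v_rel×d = (11)·(-6) − (-1)·(14) = -52
since m = R²·122 − (-52)²:  R² = (2704 + 5104) / 122 = 64
R = √64 = 8  ⇒  r_B = 8 − 4 = 4

rB=4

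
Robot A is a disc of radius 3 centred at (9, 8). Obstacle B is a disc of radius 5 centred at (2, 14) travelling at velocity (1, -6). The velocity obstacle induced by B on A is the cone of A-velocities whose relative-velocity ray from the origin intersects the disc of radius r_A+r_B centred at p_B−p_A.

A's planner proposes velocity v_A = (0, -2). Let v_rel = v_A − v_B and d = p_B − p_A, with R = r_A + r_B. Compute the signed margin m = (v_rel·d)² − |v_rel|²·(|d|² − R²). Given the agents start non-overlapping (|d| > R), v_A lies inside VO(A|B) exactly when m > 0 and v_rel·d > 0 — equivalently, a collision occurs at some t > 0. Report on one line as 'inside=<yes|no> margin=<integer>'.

d = (-7, 6),  |d|² = 85;  R = 3+5 = 8,  c = 85−8² = 21
v_rel = (-1, 4),  |v_rel|² = 17;  v_rel·d = (-1)·(-7) + (4)·(6) = 31
17·t² − 62·t + 21 = 0  ⇒  m = 31² − 17·21 = 604
m = 604 > 0,  v_rel·d = 31 > 0  ⇒  inside

inside=yes margin=604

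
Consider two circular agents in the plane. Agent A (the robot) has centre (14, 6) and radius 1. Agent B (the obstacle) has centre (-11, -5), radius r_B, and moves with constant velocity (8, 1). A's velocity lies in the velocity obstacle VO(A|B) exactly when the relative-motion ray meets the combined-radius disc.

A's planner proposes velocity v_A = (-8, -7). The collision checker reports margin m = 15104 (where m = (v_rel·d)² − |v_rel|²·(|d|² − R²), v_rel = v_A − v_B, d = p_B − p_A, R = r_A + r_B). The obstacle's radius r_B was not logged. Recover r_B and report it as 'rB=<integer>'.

m = 15104
d = (-25, -11);  v_rel = (-16, -8),  |v_rel|² = 320
v_rel×d = (-16)·(-11) − (-8)·(-25) = -24
since m = R²·320 − (-24)²:  R² = (576 + 15104) / 320 = 49
R = √49 = 7  ⇒  r_B = 7 − 1 = 6

rB=6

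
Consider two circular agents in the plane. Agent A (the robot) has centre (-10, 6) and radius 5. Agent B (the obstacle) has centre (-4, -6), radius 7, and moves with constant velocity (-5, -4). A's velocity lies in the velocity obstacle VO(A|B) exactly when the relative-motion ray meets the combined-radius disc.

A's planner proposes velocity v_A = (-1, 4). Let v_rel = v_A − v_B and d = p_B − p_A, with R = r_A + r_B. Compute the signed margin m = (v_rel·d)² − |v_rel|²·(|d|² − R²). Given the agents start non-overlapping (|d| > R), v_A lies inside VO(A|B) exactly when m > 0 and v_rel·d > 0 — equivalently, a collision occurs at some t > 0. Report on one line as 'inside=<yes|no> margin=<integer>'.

d = (6, -12),  |d|² = 180;  R = 5+7 = 12,  c = 180−12² = 36
v_rel = (4, 8),  |v_rel|² = 80;  v_rel·d = (4)·(6) + (8)·(-12) = -72
80·t² + 144·t + 36 = 0  ⇒  m = (-72)² − 80·36 = 2304
m = 2304 > 0,  v_rel·d = -72 < 0  ⇒  outside

inside=no margin=2304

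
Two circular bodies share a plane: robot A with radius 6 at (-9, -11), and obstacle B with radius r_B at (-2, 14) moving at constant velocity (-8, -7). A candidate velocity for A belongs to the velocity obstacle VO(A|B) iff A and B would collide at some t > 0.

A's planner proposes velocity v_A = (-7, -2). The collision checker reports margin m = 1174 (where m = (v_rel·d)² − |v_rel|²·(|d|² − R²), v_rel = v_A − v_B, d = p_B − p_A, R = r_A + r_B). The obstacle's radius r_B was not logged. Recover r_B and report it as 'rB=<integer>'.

m = 1174
d = (7, 25);  v_rel = (1, 5),  |v_rel|² = 26
v_rel×d = (1)·(25) − (5)·(7) = -10
since m = R²·26 − (-10)²:  R² = (100 + 1174) / 26 = 49
R = √49 = 7  ⇒  r_B = 7 − 6 = 1

rB=1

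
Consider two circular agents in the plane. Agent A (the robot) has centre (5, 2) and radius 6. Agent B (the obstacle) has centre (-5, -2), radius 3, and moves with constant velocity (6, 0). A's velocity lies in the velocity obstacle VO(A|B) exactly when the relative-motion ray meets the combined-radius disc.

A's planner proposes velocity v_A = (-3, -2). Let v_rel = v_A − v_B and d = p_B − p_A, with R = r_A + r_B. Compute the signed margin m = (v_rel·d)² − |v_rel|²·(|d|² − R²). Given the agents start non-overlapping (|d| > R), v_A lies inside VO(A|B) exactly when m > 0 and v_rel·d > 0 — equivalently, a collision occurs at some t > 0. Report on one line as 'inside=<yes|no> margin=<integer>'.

d = (-10, -4),  |d|² = 116;  R = 6+3 = 9,  c = 116−9² = 35
v_rel = (-9, -2),  |v_rel|² = 85;  v_rel·d = (-9)·(-10) + (-2)·(-4) = 98
85·t² − 196·t + 35 = 0  ⇒  m = 98² − 85·35 = 6629
m = 6629 > 0,  v_rel·d = 98 > 0  ⇒  inside

inside=yes margin=6629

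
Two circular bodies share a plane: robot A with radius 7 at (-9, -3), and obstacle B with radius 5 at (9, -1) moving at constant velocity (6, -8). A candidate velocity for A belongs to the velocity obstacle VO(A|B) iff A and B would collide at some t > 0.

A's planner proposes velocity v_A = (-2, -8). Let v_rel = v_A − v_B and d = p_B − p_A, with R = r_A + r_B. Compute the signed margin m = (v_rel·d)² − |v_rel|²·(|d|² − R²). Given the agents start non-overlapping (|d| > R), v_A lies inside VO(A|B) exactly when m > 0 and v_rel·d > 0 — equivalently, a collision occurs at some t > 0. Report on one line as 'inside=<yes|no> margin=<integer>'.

d = (18, 2),  |d|² = 328;  R = 7+5 = 12,  c = 328−12² = 184
v_rel = (-8, 0),  |v_rel|² = 64;  v_rel·d = (-8)·(18) + (0)·(2) = -144
64·t² + 288·t + 184 = 0  ⇒  m = (-144)² − 64·184 = 8960
m = 8960 > 0,  v_rel·d = -144 < 0  ⇒  outside

inside=no margin=8960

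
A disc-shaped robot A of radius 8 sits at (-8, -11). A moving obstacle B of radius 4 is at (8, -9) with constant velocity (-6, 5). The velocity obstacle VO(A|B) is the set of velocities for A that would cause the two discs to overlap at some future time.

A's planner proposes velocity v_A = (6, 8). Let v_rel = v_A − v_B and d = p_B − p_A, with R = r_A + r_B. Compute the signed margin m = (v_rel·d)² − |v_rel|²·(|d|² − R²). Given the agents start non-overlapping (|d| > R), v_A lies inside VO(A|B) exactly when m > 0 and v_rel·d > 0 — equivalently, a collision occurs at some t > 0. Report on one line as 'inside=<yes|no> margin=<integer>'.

d = (16, 2),  |d|² = 260;  R = 8+4 = 12,  c = 260−12² = 116
v_rel = (12, 3),  |v_rel|² = 153;  v_rel·d = (12)·(16) + (3)·(2) = 198
153·t² − 396·t + 116 = 0  ⇒  m = 198² − 153·116 = 21456
m = 21456 > 0,  v_rel·d = 198 > 0  ⇒  inside

inside=yes margin=21456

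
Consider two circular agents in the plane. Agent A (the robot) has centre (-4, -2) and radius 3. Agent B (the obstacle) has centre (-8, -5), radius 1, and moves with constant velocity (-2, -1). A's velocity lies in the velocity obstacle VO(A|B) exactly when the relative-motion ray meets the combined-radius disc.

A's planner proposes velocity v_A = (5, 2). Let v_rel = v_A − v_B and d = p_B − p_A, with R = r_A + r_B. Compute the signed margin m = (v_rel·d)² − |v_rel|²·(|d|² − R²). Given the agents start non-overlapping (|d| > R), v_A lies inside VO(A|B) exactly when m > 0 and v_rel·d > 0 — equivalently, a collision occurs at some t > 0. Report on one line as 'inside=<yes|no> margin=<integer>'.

d = (-4, -3),  |d|² = 25;  R = 3+1 = 4,  c = 25−4² = 9
v_rel = (7, 3),  |v_rel|² = 58;  v_rel·d = (7)·(-4) + (3)·(-3) = -37
58·t² + 74·t + 9 = 0  ⇒  m = (-37)² − 58·9 = 847
m = 847 > 0,  v_rel·d = -37 < 0  ⇒  outside

inside=no margin=847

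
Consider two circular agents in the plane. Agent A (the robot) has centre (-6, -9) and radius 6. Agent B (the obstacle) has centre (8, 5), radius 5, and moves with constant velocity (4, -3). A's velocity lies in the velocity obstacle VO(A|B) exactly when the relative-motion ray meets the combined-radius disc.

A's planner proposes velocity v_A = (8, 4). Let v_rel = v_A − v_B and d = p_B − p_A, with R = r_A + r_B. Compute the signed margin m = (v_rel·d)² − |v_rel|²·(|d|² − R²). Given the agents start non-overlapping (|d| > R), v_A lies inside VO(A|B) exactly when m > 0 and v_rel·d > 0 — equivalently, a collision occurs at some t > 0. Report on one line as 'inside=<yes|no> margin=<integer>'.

d = (14, 14),  |d|² = 392;  R = 6+5 = 11,  c = 392−11² = 271
v_rel = (4, 7),  |v_rel|² = 65;  v_rel·d = (4)·(14) + (7)·(14) = 154
65·t² − 308·t + 271 = 0  ⇒  m = 154² − 65·271 = 6101
m = 6101 > 0,  v_rel·d = 154 > 0  ⇒  inside

inside=yes margin=6101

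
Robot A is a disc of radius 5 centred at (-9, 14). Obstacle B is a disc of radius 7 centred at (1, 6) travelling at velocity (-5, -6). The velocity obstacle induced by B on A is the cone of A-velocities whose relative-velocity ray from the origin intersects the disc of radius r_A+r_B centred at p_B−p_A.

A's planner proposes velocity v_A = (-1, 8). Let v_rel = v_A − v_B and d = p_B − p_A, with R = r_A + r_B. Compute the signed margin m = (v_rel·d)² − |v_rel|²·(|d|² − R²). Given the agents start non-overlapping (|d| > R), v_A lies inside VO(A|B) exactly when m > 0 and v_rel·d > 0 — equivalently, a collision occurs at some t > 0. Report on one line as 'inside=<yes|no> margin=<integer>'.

d = (10, -8),  |d|² = 164;  R = 5+7 = 12,  c = 164−12² = 20
v_rel = (4, 14),  |v_rel|² = 212;  v_rel·d = (4)·(10) + (14)·(-8) = -72
212·t² + 144·t + 20 = 0  ⇒  m = (-72)² − 212·20 = 944
m = 944 > 0,  v_rel·d = -72 < 0  ⇒  outside

inside=no margin=944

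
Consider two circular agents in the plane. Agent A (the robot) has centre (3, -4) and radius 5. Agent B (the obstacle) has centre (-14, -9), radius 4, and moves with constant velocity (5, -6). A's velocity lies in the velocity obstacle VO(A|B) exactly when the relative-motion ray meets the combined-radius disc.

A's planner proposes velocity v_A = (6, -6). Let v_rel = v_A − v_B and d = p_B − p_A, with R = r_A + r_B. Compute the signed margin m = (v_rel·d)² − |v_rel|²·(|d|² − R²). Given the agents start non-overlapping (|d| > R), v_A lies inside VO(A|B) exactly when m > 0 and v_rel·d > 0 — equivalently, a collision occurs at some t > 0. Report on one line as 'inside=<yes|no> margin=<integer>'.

d = (-17, -5),  |d|² = 314;  R = 5+4 = 9,  c = 314−9² = 233
v_rel = (1, 0),  |v_rel|² = 1;  v_rel·d = (1)·(-17) + (0)·(-5) = -17
1·t² + 34·t + 233 = 0  ⇒  m = (-17)² − 1·233 = 56
m = 56 > 0,  v_rel·d = -17 < 0  ⇒  outside

inside=no margin=56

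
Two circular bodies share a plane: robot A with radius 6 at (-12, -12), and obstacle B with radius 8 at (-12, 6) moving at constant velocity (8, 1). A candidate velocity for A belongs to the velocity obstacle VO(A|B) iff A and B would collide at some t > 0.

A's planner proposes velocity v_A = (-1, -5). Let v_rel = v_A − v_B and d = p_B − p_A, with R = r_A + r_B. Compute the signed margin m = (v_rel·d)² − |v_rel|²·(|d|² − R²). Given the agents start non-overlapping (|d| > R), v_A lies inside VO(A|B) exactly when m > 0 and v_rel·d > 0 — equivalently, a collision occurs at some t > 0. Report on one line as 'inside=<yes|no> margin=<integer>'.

d = (0, 18),  |d|² = 324;  R = 6+8 = 14,  c = 324−14² = 128
v_rel = (-9, -6),  |v_rel|² = 117;  v_rel·d = (-9)·(0) + (-6)·(18) = -108
117·t² + 216·t + 128 = 0  ⇒  m = (-108)² − 117·128 = -3312
m = -3312 < 0,  v_rel·d = -108 < 0  ⇒  outside

inside=no margin=-3312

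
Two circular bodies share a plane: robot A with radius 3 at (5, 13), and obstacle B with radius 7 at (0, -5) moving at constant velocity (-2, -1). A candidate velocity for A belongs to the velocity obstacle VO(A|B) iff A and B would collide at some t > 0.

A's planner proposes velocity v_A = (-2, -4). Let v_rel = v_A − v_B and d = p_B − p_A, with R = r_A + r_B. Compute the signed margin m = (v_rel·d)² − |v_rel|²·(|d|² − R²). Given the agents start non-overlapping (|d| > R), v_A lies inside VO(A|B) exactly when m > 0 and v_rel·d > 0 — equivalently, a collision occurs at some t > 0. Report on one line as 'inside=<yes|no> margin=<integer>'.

d = (-5, -18),  |d|² = 349;  R = 3+7 = 10,  c = 349−10² = 249
v_rel = (0, -3),  |v_rel|² = 9;  v_rel·d = (0)·(-5) + (-3)·(-18) = 54
9·t² − 108·t + 249 = 0  ⇒  m = 54² − 9·249 = 675
m = 675 > 0,  v_rel·d = 54 > 0  ⇒  inside

inside=yes margin=675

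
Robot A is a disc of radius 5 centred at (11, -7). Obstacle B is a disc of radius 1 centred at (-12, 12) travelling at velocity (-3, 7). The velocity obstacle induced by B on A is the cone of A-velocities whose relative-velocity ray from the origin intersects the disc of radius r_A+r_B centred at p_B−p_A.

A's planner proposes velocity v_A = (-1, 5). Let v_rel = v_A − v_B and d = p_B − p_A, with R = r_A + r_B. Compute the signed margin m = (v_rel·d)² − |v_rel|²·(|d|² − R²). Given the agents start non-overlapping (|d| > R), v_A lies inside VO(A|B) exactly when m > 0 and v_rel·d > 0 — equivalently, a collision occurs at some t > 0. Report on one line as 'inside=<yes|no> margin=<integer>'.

d = (-23, 19),  |d|² = 890;  R = 5+1 = 6,  c = 890−6² = 854
v_rel = (2, -2),  |v_rel|² = 8;  v_rel·d = (2)·(-23) + (-2)·(19) = -84
8·t² + 168·t + 854 = 0  ⇒  m = (-84)² − 8·854 = 224
m = 224 > 0,  v_rel·d = -84 < 0  ⇒  outside

inside=no margin=224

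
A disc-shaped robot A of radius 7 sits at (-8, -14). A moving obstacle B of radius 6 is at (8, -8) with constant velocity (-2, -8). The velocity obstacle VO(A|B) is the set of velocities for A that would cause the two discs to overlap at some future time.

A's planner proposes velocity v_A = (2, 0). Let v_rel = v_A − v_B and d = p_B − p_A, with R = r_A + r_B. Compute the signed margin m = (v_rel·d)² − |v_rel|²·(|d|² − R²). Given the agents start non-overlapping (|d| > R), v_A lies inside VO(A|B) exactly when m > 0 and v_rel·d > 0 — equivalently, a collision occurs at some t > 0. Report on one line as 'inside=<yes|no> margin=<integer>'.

d = (16, 6),  |d|² = 292;  R = 7+6 = 13,  c = 292−13² = 123
v_rel = (4, 8),  |v_rel|² = 80;  v_rel·d = (4)·(16) + (8)·(6) = 112
80·t² − 224·t + 123 = 0  ⇒  m = 112² − 80·123 = 2704
m = 2704 > 0,  v_rel·d = 112 > 0  ⇒  inside

inside=yes margin=2704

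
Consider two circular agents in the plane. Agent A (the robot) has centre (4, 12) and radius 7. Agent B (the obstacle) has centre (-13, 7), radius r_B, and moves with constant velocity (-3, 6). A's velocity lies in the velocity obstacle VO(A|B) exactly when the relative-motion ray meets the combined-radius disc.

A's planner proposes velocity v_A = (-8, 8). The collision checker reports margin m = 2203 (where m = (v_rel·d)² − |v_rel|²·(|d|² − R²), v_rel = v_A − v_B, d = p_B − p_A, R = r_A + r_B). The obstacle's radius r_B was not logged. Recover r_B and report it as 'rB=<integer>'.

m = 2203
d = (-17, -5);  v_rel = (-5, 2),  |v_rel|² = 29
v_rel×d = (-5)·(-5) − (2)·(-17) = 59
since m = R²·29 − 59²:  R² = (3481 + 2203) / 29 = 196
R = √196 = 14  ⇒  r_B = 14 − 7 = 7

rB=7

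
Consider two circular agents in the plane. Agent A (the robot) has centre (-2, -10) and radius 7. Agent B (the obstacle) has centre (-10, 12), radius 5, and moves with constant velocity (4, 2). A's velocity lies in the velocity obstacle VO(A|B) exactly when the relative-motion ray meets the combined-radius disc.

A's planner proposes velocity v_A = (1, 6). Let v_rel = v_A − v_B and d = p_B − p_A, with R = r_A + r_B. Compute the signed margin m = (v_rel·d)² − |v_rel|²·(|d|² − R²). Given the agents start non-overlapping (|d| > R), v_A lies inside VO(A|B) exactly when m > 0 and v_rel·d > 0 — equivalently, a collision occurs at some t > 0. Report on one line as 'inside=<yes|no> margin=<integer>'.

d = (-8, 22),  |d|² = 548;  R = 7+5 = 12,  c = 548−12² = 404
v_rel = (-3, 4),  |v_rel|² = 25;  v_rel·d = (-3)·(-8) + (4)·(22) = 112
25·t² − 224·t + 404 = 0  ⇒  m = 112² − 25·404 = 2444
m = 2444 > 0,  v_rel·d = 112 > 0  ⇒  inside

inside=yes margin=2444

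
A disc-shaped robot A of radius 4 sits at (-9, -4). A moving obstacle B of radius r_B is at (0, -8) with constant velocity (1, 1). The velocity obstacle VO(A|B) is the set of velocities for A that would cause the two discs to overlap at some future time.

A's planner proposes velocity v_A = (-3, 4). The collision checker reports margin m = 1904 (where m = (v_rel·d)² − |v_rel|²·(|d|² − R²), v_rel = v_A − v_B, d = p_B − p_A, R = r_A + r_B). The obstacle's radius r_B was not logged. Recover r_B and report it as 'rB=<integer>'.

m = 1904
d = (9, -4);  v_rel = (-4, 3),  |v_rel|² = 25
v_rel×d = (-4)·(-4) − (3)·(9) = -11
since m = R²·25 − (-11)²:  R² = (121 + 1904) / 25 = 81
R = √81 = 9  ⇒  r_B = 9 − 4 = 5

rB=5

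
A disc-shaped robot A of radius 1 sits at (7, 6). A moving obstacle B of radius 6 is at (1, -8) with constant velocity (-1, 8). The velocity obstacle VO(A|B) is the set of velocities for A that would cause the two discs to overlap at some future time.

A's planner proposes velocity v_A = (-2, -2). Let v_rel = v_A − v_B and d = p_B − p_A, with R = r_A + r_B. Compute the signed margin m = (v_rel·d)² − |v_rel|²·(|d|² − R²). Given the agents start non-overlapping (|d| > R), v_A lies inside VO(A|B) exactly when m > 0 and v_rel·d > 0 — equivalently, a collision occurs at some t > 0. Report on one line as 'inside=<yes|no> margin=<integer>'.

d = (-6, -14),  |d|² = 232;  R = 1+6 = 7,  c = 232−7² = 183
v_rel = (-1, -10),  |v_rel|² = 101;  v_rel·d = (-1)·(-6) + (-10)·(-14) = 146
101·t² − 292·t + 183 = 0  ⇒  m = 146² − 101·183 = 2833
m = 2833 > 0,  v_rel·d = 146 > 0  ⇒  inside

inside=yes margin=2833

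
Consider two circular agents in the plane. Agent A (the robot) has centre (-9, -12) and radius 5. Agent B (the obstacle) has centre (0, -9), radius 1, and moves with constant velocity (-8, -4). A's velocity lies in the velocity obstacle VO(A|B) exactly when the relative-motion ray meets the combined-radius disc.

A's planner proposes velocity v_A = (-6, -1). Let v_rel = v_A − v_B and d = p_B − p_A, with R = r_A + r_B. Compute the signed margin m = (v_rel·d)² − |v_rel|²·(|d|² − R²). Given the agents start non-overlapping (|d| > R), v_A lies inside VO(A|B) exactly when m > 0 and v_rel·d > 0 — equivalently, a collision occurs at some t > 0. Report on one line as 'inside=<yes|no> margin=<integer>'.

d = (9, 3),  |d|² = 90;  R = 5+1 = 6,  c = 90−6² = 54
v_rel = (2, 3),  |v_rel|² = 13;  v_rel·d = (2)·(9) + (3)·(3) = 27
13·t² − 54·t + 54 = 0  ⇒  m = 27² − 13·54 = 27
m = 27 > 0,  v_rel·d = 27 > 0  ⇒  inside

inside=yes margin=27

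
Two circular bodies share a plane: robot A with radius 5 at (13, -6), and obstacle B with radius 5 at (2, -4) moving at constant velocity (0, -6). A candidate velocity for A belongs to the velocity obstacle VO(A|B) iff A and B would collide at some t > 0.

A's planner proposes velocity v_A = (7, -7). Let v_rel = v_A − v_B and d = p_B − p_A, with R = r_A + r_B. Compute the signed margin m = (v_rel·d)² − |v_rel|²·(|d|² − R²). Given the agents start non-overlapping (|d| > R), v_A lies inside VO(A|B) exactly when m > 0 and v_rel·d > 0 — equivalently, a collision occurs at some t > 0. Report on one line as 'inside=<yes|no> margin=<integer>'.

d = (-11, 2),  |d|² = 125;  R = 5+5 = 10,  c = 125−10² = 25
v_rel = (7, -1),  |v_rel|² = 50;  v_rel·d = (7)·(-11) + (-1)·(2) = -79
50·t² + 158·t + 25 = 0  ⇒  m = (-79)² − 50·25 = 4991
m = 4991 > 0,  v_rel·d = -79 < 0  ⇒  outside

inside=no margin=4991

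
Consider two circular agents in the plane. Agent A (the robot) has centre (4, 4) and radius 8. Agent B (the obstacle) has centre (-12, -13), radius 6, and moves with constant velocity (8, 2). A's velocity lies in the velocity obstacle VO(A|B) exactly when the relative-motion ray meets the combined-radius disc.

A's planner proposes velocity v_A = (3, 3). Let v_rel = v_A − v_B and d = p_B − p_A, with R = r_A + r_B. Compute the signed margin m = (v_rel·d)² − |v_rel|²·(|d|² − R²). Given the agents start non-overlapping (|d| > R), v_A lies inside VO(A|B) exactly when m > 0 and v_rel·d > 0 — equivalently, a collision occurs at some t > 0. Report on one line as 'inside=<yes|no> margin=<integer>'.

d = (-16, -17),  |d|² = 545;  R = 8+6 = 14,  c = 545−14² = 349
v_rel = (-5, 1),  |v_rel|² = 26;  v_rel·d = (-5)·(-16) + (1)·(-17) = 63
26·t² − 126·t + 349 = 0  ⇒  m = 63² − 26·349 = -5105
m = -5105 < 0,  v_rel·d = 63 > 0  ⇒  outside

inside=no margin=-5105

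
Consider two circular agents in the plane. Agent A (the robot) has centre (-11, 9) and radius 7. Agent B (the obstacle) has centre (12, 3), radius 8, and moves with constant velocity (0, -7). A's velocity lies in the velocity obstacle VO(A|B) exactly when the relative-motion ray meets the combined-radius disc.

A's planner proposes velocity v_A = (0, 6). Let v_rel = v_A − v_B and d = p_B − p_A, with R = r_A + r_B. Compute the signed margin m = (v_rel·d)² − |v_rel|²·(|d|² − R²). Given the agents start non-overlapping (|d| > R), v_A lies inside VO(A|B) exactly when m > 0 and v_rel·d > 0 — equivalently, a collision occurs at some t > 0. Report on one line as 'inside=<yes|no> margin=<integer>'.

d = (23, -6),  |d|² = 565;  R = 7+8 = 15,  c = 565−15² = 340
v_rel = (0, 13),  |v_rel|² = 169;  v_rel·d = (0)·(23) + (13)·(-6) = -78
169·t² + 156·t + 340 = 0  ⇒  m = (-78)² − 169·340 = -51376
m = -51376 < 0,  v_rel·d = -78 < 0  ⇒  outside

inside=no margin=-51376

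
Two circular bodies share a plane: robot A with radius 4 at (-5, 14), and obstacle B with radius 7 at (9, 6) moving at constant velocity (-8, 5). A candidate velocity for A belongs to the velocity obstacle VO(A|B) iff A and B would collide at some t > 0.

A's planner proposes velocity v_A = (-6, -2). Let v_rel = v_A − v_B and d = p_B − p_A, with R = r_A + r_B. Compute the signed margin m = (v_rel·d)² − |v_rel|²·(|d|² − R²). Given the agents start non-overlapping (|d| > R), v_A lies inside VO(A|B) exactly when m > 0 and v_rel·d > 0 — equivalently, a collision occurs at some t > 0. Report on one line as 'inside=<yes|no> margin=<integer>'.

d = (14, -8),  |d|² = 260;  R = 4+7 = 11,  c = 260−11² = 139
v_rel = (2, -7),  |v_rel|² = 53;  v_rel·d = (2)·(14) + (-7)·(-8) = 84
53·t² − 168·t + 139 = 0  ⇒  m = 84² − 53·139 = -311
m = -311 < 0,  v_rel·d = 84 > 0  ⇒  outside

inside=no margin=-311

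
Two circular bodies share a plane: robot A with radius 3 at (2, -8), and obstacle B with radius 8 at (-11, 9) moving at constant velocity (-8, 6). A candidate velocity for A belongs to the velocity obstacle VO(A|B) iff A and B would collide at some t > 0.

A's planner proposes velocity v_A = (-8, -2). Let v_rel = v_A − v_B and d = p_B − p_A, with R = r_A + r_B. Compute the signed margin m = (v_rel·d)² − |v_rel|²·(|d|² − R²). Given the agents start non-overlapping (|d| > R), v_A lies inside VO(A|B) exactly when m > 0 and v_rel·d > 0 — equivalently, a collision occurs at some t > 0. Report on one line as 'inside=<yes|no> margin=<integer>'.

d = (-13, 17),  |d|² = 458;  R = 3+8 = 11,  c = 458−11² = 337
v_rel = (0, -8),  |v_rel|² = 64;  v_rel·d = (0)·(-13) + (-8)·(17) = -136
64·t² + 272·t + 337 = 0  ⇒  m = (-136)² − 64·337 = -3072
m = -3072 < 0,  v_rel·d = -136 < 0  ⇒  outside

inside=no margin=-3072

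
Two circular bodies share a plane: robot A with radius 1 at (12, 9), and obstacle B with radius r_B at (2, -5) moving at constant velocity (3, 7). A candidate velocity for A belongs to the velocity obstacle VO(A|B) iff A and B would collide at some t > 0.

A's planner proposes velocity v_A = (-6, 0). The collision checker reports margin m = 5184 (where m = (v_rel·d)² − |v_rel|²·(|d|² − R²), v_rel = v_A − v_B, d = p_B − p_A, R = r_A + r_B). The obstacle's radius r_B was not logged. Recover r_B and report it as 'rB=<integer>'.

m = 5184
d = (-10, -14);  v_rel = (-9, -7),  |v_rel|² = 130
v_rel×d = (-9)·(-14) − (-7)·(-10) = 56
since m = R²·130 − 56²:  R² = (3136 + 5184) / 130 = 64
R = √64 = 8  ⇒  r_B = 8 − 1 = 7

rB=7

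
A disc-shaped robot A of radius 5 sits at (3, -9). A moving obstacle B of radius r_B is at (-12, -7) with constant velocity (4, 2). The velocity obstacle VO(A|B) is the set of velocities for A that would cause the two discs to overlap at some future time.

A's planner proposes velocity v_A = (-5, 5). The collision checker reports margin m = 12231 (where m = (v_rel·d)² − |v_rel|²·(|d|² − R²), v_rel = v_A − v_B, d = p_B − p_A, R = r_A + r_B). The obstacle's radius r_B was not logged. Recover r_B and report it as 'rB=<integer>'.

m = 12231
d = (-15, 2);  v_rel = (-9, 3),  |v_rel|² = 90
v_rel×d = (-9)·(2) − (3)·(-15) = 27
since m = R²·90 − 27²:  R² = (729 + 12231) / 90 = 144
R = √144 = 12  ⇒  r_B = 12 − 5 = 7

rB=7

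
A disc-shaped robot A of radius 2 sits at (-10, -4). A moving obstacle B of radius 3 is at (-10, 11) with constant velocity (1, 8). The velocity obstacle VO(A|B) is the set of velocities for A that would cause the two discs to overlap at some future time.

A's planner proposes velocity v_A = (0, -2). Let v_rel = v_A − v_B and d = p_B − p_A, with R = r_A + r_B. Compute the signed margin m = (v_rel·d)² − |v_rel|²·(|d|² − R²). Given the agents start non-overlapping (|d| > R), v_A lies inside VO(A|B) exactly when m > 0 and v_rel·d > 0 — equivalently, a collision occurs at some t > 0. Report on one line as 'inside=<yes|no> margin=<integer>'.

d = (0, 15),  |d|² = 225;  R = 2+3 = 5,  c = 225−5² = 200
v_rel = (-1, -10),  |v_rel|² = 101;  v_rel·d = (-1)·(0) + (-10)·(15) = -150
101·t² + 300·t + 200 = 0  ⇒  m = (-150)² − 101·200 = 2300
m = 2300 > 0,  v_rel·d = -150 < 0  ⇒  outside

inside=no margin=2300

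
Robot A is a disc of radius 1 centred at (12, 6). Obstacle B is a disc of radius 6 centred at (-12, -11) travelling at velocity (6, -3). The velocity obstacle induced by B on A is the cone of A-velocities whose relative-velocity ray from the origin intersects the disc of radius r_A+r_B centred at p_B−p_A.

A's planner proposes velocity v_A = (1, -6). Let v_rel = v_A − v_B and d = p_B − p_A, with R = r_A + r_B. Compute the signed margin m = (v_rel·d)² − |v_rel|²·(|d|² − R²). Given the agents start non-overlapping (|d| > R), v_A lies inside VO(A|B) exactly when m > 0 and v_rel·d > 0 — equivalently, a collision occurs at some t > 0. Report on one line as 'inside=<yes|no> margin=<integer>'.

d = (-24, -17),  |d|² = 865;  R = 1+6 = 7,  c = 865−7² = 816
v_rel = (-5, -3),  |v_rel|² = 34;  v_rel·d = (-5)·(-24) + (-3)·(-17) = 171
34·t² − 342·t + 816 = 0  ⇒  m = 171² − 34·816 = 1497
m = 1497 > 0,  v_rel·d = 171 > 0  ⇒  inside

inside=yes margin=1497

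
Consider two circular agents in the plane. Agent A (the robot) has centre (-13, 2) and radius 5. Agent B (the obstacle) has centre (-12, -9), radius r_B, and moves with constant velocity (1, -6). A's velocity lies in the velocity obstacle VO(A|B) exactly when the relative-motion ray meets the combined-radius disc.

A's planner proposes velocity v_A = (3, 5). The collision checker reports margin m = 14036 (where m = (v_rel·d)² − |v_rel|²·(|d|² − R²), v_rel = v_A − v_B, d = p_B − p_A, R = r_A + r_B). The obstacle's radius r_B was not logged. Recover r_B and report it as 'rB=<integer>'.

m = 14036
d = (1, -11);  v_rel = (2, 11),  |v_rel|² = 125
v_rel×d = (2)·(-11) − (11)·(1) = -33
since m = R²·125 − (-33)²:  R² = (1089 + 14036) / 125 = 121
R = √121 = 11  ⇒  r_B = 11 − 5 = 6

rB=6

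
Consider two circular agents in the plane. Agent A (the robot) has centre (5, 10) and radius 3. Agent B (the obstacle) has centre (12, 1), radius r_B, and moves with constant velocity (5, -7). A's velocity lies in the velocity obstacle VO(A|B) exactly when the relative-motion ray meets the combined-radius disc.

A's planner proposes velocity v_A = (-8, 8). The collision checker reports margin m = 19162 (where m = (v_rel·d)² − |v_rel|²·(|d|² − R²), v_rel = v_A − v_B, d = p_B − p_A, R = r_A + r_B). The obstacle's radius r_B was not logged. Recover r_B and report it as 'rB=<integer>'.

m = 19162
d = (7, -9);  v_rel = (-13, 15),  |v_rel|² = 394
v_rel×d = (-13)·(-9) − (15)·(7) = 12
since m = R²·394 − 12²:  R² = (144 + 19162) / 394 = 49
R = √49 = 7  ⇒  r_B = 7 − 3 = 4

rB=4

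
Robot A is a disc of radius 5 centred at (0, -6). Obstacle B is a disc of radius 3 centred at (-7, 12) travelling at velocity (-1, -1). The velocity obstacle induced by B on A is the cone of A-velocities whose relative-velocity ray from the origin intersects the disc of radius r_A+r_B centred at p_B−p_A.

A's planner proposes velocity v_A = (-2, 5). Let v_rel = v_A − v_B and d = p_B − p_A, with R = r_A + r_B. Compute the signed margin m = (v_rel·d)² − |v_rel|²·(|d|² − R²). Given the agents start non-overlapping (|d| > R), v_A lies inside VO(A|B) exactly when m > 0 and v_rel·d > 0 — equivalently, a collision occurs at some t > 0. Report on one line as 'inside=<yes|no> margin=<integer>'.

d = (-7, 18),  |d|² = 373;  R = 5+3 = 8,  c = 373−8² = 309
v_rel = (-1, 6),  |v_rel|² = 37;  v_rel·d = (-1)·(-7) + (6)·(18) = 115
37·t² − 230·t + 309 = 0  ⇒  m = 115² − 37·309 = 1792
m = 1792 > 0,  v_rel·d = 115 > 0  ⇒  inside

inside=yes margin=1792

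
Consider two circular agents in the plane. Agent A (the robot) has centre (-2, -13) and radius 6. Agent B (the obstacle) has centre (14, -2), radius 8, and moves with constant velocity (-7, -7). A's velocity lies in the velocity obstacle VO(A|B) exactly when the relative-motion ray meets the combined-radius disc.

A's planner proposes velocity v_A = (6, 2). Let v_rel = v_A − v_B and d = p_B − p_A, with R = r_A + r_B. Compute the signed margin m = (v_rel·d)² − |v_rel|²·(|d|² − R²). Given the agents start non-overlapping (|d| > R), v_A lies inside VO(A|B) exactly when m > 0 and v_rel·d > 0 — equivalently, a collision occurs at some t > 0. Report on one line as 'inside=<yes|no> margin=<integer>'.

d = (16, 11),  |d|² = 377;  R = 6+8 = 14,  c = 377−14² = 181
v_rel = (13, 9),  |v_rel|² = 250;  v_rel·d = (13)·(16) + (9)·(11) = 307
250·t² − 614·t + 181 = 0  ⇒  m = 307² − 250·181 = 48999
m = 48999 > 0,  v_rel·d = 307 > 0  ⇒  inside

inside=yes margin=48999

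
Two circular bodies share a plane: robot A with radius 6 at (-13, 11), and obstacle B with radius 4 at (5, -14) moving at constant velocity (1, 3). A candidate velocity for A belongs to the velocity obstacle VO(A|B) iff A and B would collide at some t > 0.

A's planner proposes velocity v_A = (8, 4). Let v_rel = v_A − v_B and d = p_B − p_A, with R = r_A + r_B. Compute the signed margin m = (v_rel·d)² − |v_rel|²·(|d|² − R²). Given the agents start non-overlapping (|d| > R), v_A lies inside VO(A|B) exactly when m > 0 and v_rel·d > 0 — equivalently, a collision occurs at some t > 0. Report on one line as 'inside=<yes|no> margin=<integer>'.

d = (18, -25),  |d|² = 949;  R = 6+4 = 10,  c = 949−10² = 849
v_rel = (7, 1),  |v_rel|² = 50;  v_rel·d = (7)·(18) + (1)·(-25) = 101
50·t² − 202·t + 849 = 0  ⇒  m = 101² − 50·849 = -32249
m = -32249 < 0,  v_rel·d = 101 > 0  ⇒  outside

inside=no margin=-32249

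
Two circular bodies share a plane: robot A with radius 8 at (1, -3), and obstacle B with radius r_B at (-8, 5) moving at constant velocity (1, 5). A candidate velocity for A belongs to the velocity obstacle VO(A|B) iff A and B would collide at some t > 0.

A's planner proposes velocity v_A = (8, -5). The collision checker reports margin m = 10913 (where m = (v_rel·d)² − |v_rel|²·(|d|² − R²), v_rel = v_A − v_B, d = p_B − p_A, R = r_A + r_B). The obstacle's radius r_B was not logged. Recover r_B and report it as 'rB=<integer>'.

m = 10913
d = (-9, 8);  v_rel = (7, -10),  |v_rel|² = 149
v_rel×d = (7)·(8) − (-10)·(-9) = -34
since m = R²·149 − (-34)²:  R² = (1156 + 10913) / 149 = 81
R = √81 = 9  ⇒  r_B = 9 − 8 = 1

rB=1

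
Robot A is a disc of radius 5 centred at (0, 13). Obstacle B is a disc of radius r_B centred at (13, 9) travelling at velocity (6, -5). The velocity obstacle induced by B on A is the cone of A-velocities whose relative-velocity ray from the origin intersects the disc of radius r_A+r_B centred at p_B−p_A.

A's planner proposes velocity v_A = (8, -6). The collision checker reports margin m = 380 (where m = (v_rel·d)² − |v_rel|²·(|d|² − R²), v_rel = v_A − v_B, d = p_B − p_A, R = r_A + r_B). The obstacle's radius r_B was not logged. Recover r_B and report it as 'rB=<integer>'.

m = 380
d = (13, -4);  v_rel = (2, -1),  |v_rel|² = 5
v_rel×d = (2)·(-4) − (-1)·(13) = 5
since m = R²·5 − 5²:  R² = (25 + 380) / 5 = 81
R = √81 = 9  ⇒  r_B = 9 − 5 = 4

rB=4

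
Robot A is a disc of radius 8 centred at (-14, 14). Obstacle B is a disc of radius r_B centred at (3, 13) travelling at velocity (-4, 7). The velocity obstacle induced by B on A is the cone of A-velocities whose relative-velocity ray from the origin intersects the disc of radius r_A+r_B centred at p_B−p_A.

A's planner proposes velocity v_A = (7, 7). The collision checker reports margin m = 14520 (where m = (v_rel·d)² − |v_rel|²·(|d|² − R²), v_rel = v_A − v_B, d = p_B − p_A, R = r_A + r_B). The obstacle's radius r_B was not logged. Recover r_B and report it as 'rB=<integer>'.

m = 14520
d = (17, -1);  v_rel = (11, 0),  |v_rel|² = 121
v_rel×d = (11)·(-1) − (0)·(17) = -11
since m = R²·121 − (-11)²:  R² = (121 + 14520) / 121 = 121
R = √121 = 11  ⇒  r_B = 11 − 8 = 3

rB=3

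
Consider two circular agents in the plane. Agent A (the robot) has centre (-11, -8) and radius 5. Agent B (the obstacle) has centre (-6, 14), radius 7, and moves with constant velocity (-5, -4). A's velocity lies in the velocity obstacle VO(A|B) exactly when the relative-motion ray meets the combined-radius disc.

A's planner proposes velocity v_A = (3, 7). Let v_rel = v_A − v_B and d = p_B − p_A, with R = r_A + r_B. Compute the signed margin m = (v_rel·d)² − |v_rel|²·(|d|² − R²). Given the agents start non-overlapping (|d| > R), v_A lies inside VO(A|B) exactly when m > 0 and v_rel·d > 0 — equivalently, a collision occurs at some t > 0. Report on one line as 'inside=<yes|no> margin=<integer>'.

d = (5, 22),  |d|² = 509;  R = 5+7 = 12,  c = 509−12² = 365
v_rel = (8, 11),  |v_rel|² = 185;  v_rel·d = (8)·(5) + (11)·(22) = 282
185·t² − 564·t + 365 = 0  ⇒  m = 282² − 185·365 = 11999
m = 11999 > 0,  v_rel·d = 282 > 0  ⇒  inside

inside=yes margin=11999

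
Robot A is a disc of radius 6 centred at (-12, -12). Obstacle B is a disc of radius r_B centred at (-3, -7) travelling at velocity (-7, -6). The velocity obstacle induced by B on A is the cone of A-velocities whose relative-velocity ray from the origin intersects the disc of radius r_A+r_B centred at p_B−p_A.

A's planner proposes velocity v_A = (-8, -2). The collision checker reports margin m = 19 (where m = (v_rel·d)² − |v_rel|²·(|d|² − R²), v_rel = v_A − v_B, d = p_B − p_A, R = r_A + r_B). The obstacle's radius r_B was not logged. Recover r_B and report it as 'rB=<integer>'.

m = 19
d = (9, 5);  v_rel = (-1, 4),  |v_rel|² = 17
v_rel×d = (-1)·(5) − (4)·(9) = -41
since m = R²·17 − (-41)²:  R² = (1681 + 19) / 17 = 100
R = √100 = 10  ⇒  r_B = 10 − 6 = 4

rB=4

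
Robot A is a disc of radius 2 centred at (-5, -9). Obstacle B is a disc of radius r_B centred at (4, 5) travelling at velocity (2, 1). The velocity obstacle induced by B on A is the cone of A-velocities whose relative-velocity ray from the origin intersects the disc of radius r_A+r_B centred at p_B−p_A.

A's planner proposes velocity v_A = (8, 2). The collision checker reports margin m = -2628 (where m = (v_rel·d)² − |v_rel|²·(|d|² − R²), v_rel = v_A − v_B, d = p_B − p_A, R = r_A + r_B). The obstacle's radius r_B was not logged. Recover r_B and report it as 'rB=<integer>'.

m = -2628
d = (9, 14);  v_rel = (6, 1),  |v_rel|² = 37
v_rel×d = (6)·(14) − (1)·(9) = 75
since m = R²·37 − 75²:  R² = (5625 + -2628) / 37 = 81
R = √81 = 9  ⇒  r_B = 9 − 2 = 7

rB=7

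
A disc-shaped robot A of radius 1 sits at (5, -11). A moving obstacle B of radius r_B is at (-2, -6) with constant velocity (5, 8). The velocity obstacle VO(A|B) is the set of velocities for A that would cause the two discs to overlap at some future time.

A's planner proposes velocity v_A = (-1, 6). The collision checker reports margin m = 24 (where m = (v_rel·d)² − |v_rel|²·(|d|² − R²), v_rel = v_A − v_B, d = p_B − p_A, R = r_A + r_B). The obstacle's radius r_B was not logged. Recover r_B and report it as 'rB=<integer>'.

m = 24
d = (-7, 5);  v_rel = (-6, -2),  |v_rel|² = 40
v_rel×d = (-6)·(5) − (-2)·(-7) = -44
since m = R²·40 − (-44)²:  R² = (1936 + 24) / 40 = 49
R = √49 = 7  ⇒  r_B = 7 − 1 = 6

rB=6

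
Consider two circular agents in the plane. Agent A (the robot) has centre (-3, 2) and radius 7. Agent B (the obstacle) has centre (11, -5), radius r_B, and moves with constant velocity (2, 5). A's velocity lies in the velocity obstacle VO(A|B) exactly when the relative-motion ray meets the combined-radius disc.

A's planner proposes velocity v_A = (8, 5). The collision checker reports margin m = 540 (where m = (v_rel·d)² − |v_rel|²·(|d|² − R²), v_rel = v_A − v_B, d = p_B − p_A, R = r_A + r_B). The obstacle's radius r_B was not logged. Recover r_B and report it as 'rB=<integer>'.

m = 540
d = (14, -7);  v_rel = (6, 0),  |v_rel|² = 36
v_rel×d = (6)·(-7) − (0)·(14) = -42
since m = R²·36 − (-42)²:  R² = (1764 + 540) / 36 = 64
R = √64 = 8  ⇒  r_B = 8 − 7 = 1

rB=1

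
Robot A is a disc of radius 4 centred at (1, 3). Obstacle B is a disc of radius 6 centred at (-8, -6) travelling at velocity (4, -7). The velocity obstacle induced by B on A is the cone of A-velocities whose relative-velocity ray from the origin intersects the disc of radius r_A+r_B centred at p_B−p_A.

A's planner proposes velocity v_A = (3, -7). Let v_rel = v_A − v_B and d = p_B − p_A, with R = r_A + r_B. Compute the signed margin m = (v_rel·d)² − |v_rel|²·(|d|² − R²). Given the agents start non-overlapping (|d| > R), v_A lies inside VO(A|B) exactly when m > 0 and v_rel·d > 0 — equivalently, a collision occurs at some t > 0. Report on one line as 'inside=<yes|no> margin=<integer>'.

d = (-9, -9),  |d|² = 162;  R = 4+6 = 10,  c = 162−10² = 62
v_rel = (-1, 0),  |v_rel|² = 1;  v_rel·d = (-1)·(-9) + (0)·(-9) = 9
1·t² − 18·t + 62 = 0  ⇒  m = 9² − 1·62 = 19
m = 19 > 0,  v_rel·d = 9 > 0  ⇒  inside

inside=yes margin=19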